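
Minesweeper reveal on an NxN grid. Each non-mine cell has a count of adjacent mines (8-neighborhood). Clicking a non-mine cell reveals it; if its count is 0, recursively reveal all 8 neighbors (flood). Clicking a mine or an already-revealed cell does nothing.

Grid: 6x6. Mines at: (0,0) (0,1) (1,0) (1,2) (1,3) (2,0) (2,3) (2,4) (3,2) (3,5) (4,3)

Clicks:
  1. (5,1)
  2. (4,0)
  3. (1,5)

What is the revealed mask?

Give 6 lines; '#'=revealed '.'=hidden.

Answer: ......
.....#
......
##....
###...
###...

Derivation:
Click 1 (5,1) count=0: revealed 8 new [(3,0) (3,1) (4,0) (4,1) (4,2) (5,0) (5,1) (5,2)] -> total=8
Click 2 (4,0) count=0: revealed 0 new [(none)] -> total=8
Click 3 (1,5) count=1: revealed 1 new [(1,5)] -> total=9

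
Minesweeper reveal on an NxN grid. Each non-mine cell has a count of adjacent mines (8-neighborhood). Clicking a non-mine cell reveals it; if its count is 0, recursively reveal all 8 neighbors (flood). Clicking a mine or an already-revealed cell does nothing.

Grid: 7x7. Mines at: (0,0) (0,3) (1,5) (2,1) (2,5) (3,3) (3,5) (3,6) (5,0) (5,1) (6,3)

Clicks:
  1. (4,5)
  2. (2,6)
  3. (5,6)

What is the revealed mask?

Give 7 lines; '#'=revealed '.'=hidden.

Click 1 (4,5) count=2: revealed 1 new [(4,5)] -> total=1
Click 2 (2,6) count=4: revealed 1 new [(2,6)] -> total=2
Click 3 (5,6) count=0: revealed 8 new [(4,4) (4,6) (5,4) (5,5) (5,6) (6,4) (6,5) (6,6)] -> total=10

Answer: .......
.......
......#
.......
....###
....###
....###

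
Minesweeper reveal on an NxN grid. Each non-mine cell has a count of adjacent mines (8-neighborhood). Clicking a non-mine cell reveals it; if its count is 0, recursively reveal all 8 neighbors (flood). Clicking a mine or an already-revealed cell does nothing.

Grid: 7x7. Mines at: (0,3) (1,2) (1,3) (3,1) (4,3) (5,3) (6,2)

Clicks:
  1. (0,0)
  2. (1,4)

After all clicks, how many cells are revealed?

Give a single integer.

Click 1 (0,0) count=0: revealed 6 new [(0,0) (0,1) (1,0) (1,1) (2,0) (2,1)] -> total=6
Click 2 (1,4) count=2: revealed 1 new [(1,4)] -> total=7

Answer: 7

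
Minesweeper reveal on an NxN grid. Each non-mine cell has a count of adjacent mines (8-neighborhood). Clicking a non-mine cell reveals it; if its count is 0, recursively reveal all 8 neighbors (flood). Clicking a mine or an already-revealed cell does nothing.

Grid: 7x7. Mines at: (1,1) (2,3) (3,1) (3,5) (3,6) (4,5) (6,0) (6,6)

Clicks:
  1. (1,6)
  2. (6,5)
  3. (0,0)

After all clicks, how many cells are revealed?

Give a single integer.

Click 1 (1,6) count=0: revealed 13 new [(0,2) (0,3) (0,4) (0,5) (0,6) (1,2) (1,3) (1,4) (1,5) (1,6) (2,4) (2,5) (2,6)] -> total=13
Click 2 (6,5) count=1: revealed 1 new [(6,5)] -> total=14
Click 3 (0,0) count=1: revealed 1 new [(0,0)] -> total=15

Answer: 15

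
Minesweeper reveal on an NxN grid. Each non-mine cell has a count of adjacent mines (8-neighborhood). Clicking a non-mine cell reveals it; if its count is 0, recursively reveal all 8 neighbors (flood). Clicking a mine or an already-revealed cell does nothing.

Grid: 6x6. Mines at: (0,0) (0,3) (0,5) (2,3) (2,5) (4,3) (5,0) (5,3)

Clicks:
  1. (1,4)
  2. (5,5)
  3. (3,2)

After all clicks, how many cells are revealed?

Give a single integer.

Click 1 (1,4) count=4: revealed 1 new [(1,4)] -> total=1
Click 2 (5,5) count=0: revealed 6 new [(3,4) (3,5) (4,4) (4,5) (5,4) (5,5)] -> total=7
Click 3 (3,2) count=2: revealed 1 new [(3,2)] -> total=8

Answer: 8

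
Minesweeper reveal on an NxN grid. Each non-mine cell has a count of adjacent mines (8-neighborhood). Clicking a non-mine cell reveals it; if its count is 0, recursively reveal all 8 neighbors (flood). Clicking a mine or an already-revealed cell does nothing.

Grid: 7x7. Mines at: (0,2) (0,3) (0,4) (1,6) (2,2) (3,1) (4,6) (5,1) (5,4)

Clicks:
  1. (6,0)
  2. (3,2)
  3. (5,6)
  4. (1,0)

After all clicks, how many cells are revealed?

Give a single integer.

Answer: 9

Derivation:
Click 1 (6,0) count=1: revealed 1 new [(6,0)] -> total=1
Click 2 (3,2) count=2: revealed 1 new [(3,2)] -> total=2
Click 3 (5,6) count=1: revealed 1 new [(5,6)] -> total=3
Click 4 (1,0) count=0: revealed 6 new [(0,0) (0,1) (1,0) (1,1) (2,0) (2,1)] -> total=9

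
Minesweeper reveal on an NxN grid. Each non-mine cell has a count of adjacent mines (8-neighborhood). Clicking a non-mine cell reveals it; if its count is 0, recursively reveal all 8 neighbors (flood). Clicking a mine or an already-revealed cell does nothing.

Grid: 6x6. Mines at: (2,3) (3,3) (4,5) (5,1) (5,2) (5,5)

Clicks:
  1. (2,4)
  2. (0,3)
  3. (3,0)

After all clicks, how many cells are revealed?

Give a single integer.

Answer: 25

Derivation:
Click 1 (2,4) count=2: revealed 1 new [(2,4)] -> total=1
Click 2 (0,3) count=0: revealed 24 new [(0,0) (0,1) (0,2) (0,3) (0,4) (0,5) (1,0) (1,1) (1,2) (1,3) (1,4) (1,5) (2,0) (2,1) (2,2) (2,5) (3,0) (3,1) (3,2) (3,4) (3,5) (4,0) (4,1) (4,2)] -> total=25
Click 3 (3,0) count=0: revealed 0 new [(none)] -> total=25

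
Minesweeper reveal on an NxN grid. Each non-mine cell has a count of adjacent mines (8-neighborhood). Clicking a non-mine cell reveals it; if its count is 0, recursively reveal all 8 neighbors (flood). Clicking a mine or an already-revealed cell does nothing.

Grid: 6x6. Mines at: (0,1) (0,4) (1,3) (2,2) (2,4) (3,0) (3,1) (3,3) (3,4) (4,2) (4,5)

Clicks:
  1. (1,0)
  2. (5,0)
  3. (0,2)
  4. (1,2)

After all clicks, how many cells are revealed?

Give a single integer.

Answer: 7

Derivation:
Click 1 (1,0) count=1: revealed 1 new [(1,0)] -> total=1
Click 2 (5,0) count=0: revealed 4 new [(4,0) (4,1) (5,0) (5,1)] -> total=5
Click 3 (0,2) count=2: revealed 1 new [(0,2)] -> total=6
Click 4 (1,2) count=3: revealed 1 new [(1,2)] -> total=7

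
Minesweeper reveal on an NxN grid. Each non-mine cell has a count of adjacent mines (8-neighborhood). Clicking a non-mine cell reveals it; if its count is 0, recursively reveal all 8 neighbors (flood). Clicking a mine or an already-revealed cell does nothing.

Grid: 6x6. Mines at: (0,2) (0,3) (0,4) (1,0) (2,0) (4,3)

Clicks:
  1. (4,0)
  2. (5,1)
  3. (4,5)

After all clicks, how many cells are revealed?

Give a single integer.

Answer: 26

Derivation:
Click 1 (4,0) count=0: revealed 9 new [(3,0) (3,1) (3,2) (4,0) (4,1) (4,2) (5,0) (5,1) (5,2)] -> total=9
Click 2 (5,1) count=0: revealed 0 new [(none)] -> total=9
Click 3 (4,5) count=0: revealed 17 new [(1,1) (1,2) (1,3) (1,4) (1,5) (2,1) (2,2) (2,3) (2,4) (2,5) (3,3) (3,4) (3,5) (4,4) (4,5) (5,4) (5,5)] -> total=26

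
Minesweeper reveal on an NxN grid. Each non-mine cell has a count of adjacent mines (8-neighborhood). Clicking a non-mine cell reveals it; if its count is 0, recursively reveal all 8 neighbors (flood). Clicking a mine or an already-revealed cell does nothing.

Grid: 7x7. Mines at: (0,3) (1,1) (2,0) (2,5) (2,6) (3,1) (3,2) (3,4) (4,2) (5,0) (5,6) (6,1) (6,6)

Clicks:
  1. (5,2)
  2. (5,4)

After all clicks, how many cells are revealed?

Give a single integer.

Click 1 (5,2) count=2: revealed 1 new [(5,2)] -> total=1
Click 2 (5,4) count=0: revealed 10 new [(4,3) (4,4) (4,5) (5,3) (5,4) (5,5) (6,2) (6,3) (6,4) (6,5)] -> total=11

Answer: 11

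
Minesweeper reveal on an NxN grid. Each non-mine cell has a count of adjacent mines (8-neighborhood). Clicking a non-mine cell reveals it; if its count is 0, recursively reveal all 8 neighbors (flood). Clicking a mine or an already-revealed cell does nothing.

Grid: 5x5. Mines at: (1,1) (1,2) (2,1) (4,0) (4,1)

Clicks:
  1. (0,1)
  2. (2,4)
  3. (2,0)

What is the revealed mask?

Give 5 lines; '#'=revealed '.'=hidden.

Click 1 (0,1) count=2: revealed 1 new [(0,1)] -> total=1
Click 2 (2,4) count=0: revealed 13 new [(0,3) (0,4) (1,3) (1,4) (2,2) (2,3) (2,4) (3,2) (3,3) (3,4) (4,2) (4,3) (4,4)] -> total=14
Click 3 (2,0) count=2: revealed 1 new [(2,0)] -> total=15

Answer: .#.##
...##
#.###
..###
..###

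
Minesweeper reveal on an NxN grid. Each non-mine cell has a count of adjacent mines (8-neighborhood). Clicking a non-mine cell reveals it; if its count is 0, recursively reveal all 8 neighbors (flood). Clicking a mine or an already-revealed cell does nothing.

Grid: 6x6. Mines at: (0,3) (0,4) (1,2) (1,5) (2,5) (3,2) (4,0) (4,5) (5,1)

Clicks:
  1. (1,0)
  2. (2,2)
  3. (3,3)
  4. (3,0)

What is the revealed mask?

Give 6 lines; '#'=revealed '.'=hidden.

Answer: ##....
##....
###...
##.#..
......
......

Derivation:
Click 1 (1,0) count=0: revealed 8 new [(0,0) (0,1) (1,0) (1,1) (2,0) (2,1) (3,0) (3,1)] -> total=8
Click 2 (2,2) count=2: revealed 1 new [(2,2)] -> total=9
Click 3 (3,3) count=1: revealed 1 new [(3,3)] -> total=10
Click 4 (3,0) count=1: revealed 0 new [(none)] -> total=10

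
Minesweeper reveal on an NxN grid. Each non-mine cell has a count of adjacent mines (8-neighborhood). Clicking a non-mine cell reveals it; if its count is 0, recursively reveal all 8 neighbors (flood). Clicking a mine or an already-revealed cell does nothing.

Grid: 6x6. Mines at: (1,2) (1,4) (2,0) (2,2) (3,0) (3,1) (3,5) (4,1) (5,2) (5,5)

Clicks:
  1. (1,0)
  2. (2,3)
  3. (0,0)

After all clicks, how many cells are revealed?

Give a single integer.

Click 1 (1,0) count=1: revealed 1 new [(1,0)] -> total=1
Click 2 (2,3) count=3: revealed 1 new [(2,3)] -> total=2
Click 3 (0,0) count=0: revealed 3 new [(0,0) (0,1) (1,1)] -> total=5

Answer: 5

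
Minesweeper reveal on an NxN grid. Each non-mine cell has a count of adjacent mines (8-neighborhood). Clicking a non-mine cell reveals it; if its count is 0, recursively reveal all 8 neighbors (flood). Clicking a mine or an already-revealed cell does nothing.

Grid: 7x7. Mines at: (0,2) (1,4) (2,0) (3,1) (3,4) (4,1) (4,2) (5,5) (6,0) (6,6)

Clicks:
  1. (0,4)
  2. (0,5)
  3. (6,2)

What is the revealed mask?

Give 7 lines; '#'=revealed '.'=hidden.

Answer: ....##.
.......
.......
.......
.......
.####..
.####..

Derivation:
Click 1 (0,4) count=1: revealed 1 new [(0,4)] -> total=1
Click 2 (0,5) count=1: revealed 1 new [(0,5)] -> total=2
Click 3 (6,2) count=0: revealed 8 new [(5,1) (5,2) (5,3) (5,4) (6,1) (6,2) (6,3) (6,4)] -> total=10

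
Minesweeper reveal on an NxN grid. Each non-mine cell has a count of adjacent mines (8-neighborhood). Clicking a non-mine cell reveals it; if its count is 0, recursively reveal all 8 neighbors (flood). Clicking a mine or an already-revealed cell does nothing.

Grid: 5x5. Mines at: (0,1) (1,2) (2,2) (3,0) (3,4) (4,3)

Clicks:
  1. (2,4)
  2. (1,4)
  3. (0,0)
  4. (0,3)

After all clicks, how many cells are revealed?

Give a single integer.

Answer: 7

Derivation:
Click 1 (2,4) count=1: revealed 1 new [(2,4)] -> total=1
Click 2 (1,4) count=0: revealed 5 new [(0,3) (0,4) (1,3) (1,4) (2,3)] -> total=6
Click 3 (0,0) count=1: revealed 1 new [(0,0)] -> total=7
Click 4 (0,3) count=1: revealed 0 new [(none)] -> total=7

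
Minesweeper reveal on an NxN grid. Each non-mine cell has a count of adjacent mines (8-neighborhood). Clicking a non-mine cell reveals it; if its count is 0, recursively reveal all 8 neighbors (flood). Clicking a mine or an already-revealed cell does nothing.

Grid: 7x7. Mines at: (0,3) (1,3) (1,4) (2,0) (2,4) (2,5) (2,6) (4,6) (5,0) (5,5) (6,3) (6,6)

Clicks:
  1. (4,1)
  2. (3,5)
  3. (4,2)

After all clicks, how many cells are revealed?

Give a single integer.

Answer: 16

Derivation:
Click 1 (4,1) count=1: revealed 1 new [(4,1)] -> total=1
Click 2 (3,5) count=4: revealed 1 new [(3,5)] -> total=2
Click 3 (4,2) count=0: revealed 14 new [(2,1) (2,2) (2,3) (3,1) (3,2) (3,3) (3,4) (4,2) (4,3) (4,4) (5,1) (5,2) (5,3) (5,4)] -> total=16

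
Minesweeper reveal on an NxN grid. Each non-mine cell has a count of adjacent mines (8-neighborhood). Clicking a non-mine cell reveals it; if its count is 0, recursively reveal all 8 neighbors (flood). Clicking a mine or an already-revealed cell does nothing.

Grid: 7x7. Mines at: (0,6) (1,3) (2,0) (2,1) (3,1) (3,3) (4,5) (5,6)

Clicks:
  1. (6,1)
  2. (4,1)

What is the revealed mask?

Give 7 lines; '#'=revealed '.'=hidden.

Answer: .......
.......
.......
.......
#####..
######.
######.

Derivation:
Click 1 (6,1) count=0: revealed 17 new [(4,0) (4,1) (4,2) (4,3) (4,4) (5,0) (5,1) (5,2) (5,3) (5,4) (5,5) (6,0) (6,1) (6,2) (6,3) (6,4) (6,5)] -> total=17
Click 2 (4,1) count=1: revealed 0 new [(none)] -> total=17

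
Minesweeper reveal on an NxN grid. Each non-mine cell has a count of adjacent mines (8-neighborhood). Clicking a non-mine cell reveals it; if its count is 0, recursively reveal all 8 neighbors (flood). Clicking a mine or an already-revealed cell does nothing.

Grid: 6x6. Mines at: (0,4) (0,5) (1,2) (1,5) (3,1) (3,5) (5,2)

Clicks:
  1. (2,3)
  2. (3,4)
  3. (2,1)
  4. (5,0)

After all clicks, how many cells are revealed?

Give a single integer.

Click 1 (2,3) count=1: revealed 1 new [(2,3)] -> total=1
Click 2 (3,4) count=1: revealed 1 new [(3,4)] -> total=2
Click 3 (2,1) count=2: revealed 1 new [(2,1)] -> total=3
Click 4 (5,0) count=0: revealed 4 new [(4,0) (4,1) (5,0) (5,1)] -> total=7

Answer: 7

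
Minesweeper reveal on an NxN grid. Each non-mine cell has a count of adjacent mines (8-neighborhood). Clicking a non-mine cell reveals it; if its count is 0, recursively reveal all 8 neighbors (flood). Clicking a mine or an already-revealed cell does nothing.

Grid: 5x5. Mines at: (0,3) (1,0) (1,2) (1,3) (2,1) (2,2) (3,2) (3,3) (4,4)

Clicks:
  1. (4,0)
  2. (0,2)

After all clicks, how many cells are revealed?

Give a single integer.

Click 1 (4,0) count=0: revealed 4 new [(3,0) (3,1) (4,0) (4,1)] -> total=4
Click 2 (0,2) count=3: revealed 1 new [(0,2)] -> total=5

Answer: 5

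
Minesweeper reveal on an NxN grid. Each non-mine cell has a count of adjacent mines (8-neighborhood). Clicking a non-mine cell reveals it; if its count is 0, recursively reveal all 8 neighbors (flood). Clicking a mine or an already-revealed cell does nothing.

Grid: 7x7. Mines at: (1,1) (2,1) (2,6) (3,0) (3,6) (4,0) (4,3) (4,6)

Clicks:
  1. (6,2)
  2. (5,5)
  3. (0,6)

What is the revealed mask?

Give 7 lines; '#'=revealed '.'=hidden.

Answer: ..#####
..#####
..####.
..####.
.......
#######
#######

Derivation:
Click 1 (6,2) count=0: revealed 14 new [(5,0) (5,1) (5,2) (5,3) (5,4) (5,5) (5,6) (6,0) (6,1) (6,2) (6,3) (6,4) (6,5) (6,6)] -> total=14
Click 2 (5,5) count=1: revealed 0 new [(none)] -> total=14
Click 3 (0,6) count=0: revealed 18 new [(0,2) (0,3) (0,4) (0,5) (0,6) (1,2) (1,3) (1,4) (1,5) (1,6) (2,2) (2,3) (2,4) (2,5) (3,2) (3,3) (3,4) (3,5)] -> total=32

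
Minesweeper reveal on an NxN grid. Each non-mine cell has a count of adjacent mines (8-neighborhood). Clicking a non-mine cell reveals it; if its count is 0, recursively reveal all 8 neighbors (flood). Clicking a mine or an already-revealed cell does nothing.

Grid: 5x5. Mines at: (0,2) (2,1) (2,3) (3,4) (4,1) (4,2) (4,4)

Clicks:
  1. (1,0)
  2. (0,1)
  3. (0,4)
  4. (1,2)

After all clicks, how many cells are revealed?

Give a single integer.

Answer: 7

Derivation:
Click 1 (1,0) count=1: revealed 1 new [(1,0)] -> total=1
Click 2 (0,1) count=1: revealed 1 new [(0,1)] -> total=2
Click 3 (0,4) count=0: revealed 4 new [(0,3) (0,4) (1,3) (1,4)] -> total=6
Click 4 (1,2) count=3: revealed 1 new [(1,2)] -> total=7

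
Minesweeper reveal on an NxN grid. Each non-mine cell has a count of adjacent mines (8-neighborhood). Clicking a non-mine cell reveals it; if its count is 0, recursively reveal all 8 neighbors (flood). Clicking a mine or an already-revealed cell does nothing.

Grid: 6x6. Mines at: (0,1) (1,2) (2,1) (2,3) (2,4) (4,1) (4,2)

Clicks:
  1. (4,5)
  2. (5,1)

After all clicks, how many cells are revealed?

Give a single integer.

Click 1 (4,5) count=0: revealed 9 new [(3,3) (3,4) (3,5) (4,3) (4,4) (4,5) (5,3) (5,4) (5,5)] -> total=9
Click 2 (5,1) count=2: revealed 1 new [(5,1)] -> total=10

Answer: 10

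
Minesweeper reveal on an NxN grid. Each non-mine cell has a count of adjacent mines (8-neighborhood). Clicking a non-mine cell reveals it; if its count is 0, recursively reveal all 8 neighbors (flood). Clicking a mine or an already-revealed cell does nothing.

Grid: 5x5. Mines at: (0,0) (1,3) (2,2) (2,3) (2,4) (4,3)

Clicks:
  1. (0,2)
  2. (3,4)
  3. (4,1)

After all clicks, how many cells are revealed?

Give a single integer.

Answer: 12

Derivation:
Click 1 (0,2) count=1: revealed 1 new [(0,2)] -> total=1
Click 2 (3,4) count=3: revealed 1 new [(3,4)] -> total=2
Click 3 (4,1) count=0: revealed 10 new [(1,0) (1,1) (2,0) (2,1) (3,0) (3,1) (3,2) (4,0) (4,1) (4,2)] -> total=12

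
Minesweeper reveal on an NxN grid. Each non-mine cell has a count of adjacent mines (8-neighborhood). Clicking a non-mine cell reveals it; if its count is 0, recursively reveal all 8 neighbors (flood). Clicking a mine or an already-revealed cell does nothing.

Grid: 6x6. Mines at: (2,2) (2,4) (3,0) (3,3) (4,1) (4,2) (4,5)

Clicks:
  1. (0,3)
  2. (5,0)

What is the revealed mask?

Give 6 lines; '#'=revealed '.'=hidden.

Answer: ######
######
##....
......
......
#.....

Derivation:
Click 1 (0,3) count=0: revealed 14 new [(0,0) (0,1) (0,2) (0,3) (0,4) (0,5) (1,0) (1,1) (1,2) (1,3) (1,4) (1,5) (2,0) (2,1)] -> total=14
Click 2 (5,0) count=1: revealed 1 new [(5,0)] -> total=15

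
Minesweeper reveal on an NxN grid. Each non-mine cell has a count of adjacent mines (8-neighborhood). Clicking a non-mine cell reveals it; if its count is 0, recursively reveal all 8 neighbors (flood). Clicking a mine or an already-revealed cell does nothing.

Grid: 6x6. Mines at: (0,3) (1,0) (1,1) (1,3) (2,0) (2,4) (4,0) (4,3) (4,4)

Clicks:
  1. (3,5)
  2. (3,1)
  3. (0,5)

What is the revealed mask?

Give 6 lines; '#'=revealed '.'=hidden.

Click 1 (3,5) count=2: revealed 1 new [(3,5)] -> total=1
Click 2 (3,1) count=2: revealed 1 new [(3,1)] -> total=2
Click 3 (0,5) count=0: revealed 4 new [(0,4) (0,5) (1,4) (1,5)] -> total=6

Answer: ....##
....##
......
.#...#
......
......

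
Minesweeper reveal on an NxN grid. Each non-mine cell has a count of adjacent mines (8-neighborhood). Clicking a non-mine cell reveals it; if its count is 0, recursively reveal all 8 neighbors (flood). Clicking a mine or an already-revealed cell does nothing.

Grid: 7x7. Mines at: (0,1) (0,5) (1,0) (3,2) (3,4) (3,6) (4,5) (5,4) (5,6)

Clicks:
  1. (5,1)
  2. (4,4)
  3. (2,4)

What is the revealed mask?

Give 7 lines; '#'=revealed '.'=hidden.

Answer: .......
.......
##..#..
##.....
#####..
####...
####...

Derivation:
Click 1 (5,1) count=0: revealed 16 new [(2,0) (2,1) (3,0) (3,1) (4,0) (4,1) (4,2) (4,3) (5,0) (5,1) (5,2) (5,3) (6,0) (6,1) (6,2) (6,3)] -> total=16
Click 2 (4,4) count=3: revealed 1 new [(4,4)] -> total=17
Click 3 (2,4) count=1: revealed 1 new [(2,4)] -> total=18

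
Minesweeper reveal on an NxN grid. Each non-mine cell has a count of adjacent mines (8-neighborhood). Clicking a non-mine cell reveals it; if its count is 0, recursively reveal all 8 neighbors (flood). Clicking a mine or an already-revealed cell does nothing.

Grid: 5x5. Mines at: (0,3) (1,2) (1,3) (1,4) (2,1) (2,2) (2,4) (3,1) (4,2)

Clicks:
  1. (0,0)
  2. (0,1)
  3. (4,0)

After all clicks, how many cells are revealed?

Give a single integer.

Click 1 (0,0) count=0: revealed 4 new [(0,0) (0,1) (1,0) (1,1)] -> total=4
Click 2 (0,1) count=1: revealed 0 new [(none)] -> total=4
Click 3 (4,0) count=1: revealed 1 new [(4,0)] -> total=5

Answer: 5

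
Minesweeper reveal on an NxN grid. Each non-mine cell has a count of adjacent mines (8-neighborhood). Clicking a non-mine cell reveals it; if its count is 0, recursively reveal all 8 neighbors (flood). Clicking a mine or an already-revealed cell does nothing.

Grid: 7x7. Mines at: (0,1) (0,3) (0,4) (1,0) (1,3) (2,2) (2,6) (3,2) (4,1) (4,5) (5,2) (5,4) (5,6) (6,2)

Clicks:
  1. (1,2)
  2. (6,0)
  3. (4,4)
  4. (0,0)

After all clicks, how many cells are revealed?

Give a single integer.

Click 1 (1,2) count=4: revealed 1 new [(1,2)] -> total=1
Click 2 (6,0) count=0: revealed 4 new [(5,0) (5,1) (6,0) (6,1)] -> total=5
Click 3 (4,4) count=2: revealed 1 new [(4,4)] -> total=6
Click 4 (0,0) count=2: revealed 1 new [(0,0)] -> total=7

Answer: 7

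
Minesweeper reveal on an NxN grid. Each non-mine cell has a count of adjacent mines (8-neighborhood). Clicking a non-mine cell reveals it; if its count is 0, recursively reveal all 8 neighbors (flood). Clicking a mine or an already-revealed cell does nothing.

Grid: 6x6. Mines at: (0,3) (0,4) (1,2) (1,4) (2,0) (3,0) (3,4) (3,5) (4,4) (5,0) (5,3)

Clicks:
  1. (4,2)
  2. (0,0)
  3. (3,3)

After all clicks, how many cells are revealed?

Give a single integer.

Click 1 (4,2) count=1: revealed 1 new [(4,2)] -> total=1
Click 2 (0,0) count=0: revealed 4 new [(0,0) (0,1) (1,0) (1,1)] -> total=5
Click 3 (3,3) count=2: revealed 1 new [(3,3)] -> total=6

Answer: 6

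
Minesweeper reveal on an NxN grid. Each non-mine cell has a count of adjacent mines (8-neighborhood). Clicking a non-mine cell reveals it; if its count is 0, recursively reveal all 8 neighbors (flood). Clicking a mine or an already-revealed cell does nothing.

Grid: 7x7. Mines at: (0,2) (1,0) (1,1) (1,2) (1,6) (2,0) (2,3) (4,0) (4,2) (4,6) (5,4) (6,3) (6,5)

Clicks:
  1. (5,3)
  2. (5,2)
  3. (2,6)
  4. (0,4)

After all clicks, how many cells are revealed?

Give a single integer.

Answer: 9

Derivation:
Click 1 (5,3) count=3: revealed 1 new [(5,3)] -> total=1
Click 2 (5,2) count=2: revealed 1 new [(5,2)] -> total=2
Click 3 (2,6) count=1: revealed 1 new [(2,6)] -> total=3
Click 4 (0,4) count=0: revealed 6 new [(0,3) (0,4) (0,5) (1,3) (1,4) (1,5)] -> total=9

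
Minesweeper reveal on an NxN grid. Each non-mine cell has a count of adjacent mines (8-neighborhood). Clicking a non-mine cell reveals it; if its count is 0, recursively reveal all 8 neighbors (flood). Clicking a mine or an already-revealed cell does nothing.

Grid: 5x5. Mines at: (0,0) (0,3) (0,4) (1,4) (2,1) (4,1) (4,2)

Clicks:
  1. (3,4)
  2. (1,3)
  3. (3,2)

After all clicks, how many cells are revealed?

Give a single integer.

Answer: 8

Derivation:
Click 1 (3,4) count=0: revealed 6 new [(2,3) (2,4) (3,3) (3,4) (4,3) (4,4)] -> total=6
Click 2 (1,3) count=3: revealed 1 new [(1,3)] -> total=7
Click 3 (3,2) count=3: revealed 1 new [(3,2)] -> total=8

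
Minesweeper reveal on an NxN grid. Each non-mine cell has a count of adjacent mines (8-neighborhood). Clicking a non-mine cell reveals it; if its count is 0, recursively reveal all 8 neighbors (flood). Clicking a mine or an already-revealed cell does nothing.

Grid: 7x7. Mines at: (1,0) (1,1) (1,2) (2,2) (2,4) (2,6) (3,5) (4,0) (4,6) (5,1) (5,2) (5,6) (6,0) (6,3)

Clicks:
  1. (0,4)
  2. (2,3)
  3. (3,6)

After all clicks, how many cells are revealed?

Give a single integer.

Click 1 (0,4) count=0: revealed 8 new [(0,3) (0,4) (0,5) (0,6) (1,3) (1,4) (1,5) (1,6)] -> total=8
Click 2 (2,3) count=3: revealed 1 new [(2,3)] -> total=9
Click 3 (3,6) count=3: revealed 1 new [(3,6)] -> total=10

Answer: 10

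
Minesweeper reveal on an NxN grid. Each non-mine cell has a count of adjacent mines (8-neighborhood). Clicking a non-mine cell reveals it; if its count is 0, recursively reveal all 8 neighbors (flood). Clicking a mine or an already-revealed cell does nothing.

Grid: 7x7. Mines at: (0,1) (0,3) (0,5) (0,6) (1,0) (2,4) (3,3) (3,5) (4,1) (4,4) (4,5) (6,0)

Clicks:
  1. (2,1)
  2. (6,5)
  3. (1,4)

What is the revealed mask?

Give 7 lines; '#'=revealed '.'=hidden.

Click 1 (2,1) count=1: revealed 1 new [(2,1)] -> total=1
Click 2 (6,5) count=0: revealed 12 new [(5,1) (5,2) (5,3) (5,4) (5,5) (5,6) (6,1) (6,2) (6,3) (6,4) (6,5) (6,6)] -> total=13
Click 3 (1,4) count=3: revealed 1 new [(1,4)] -> total=14

Answer: .......
....#..
.#.....
.......
.......
.######
.######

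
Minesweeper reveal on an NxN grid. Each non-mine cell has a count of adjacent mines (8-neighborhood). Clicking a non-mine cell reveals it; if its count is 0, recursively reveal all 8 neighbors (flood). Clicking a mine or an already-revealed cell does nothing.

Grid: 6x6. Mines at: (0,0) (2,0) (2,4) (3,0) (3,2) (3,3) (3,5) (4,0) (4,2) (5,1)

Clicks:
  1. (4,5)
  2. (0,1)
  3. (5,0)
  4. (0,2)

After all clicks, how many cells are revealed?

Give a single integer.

Click 1 (4,5) count=1: revealed 1 new [(4,5)] -> total=1
Click 2 (0,1) count=1: revealed 1 new [(0,1)] -> total=2
Click 3 (5,0) count=2: revealed 1 new [(5,0)] -> total=3
Click 4 (0,2) count=0: revealed 12 new [(0,2) (0,3) (0,4) (0,5) (1,1) (1,2) (1,3) (1,4) (1,5) (2,1) (2,2) (2,3)] -> total=15

Answer: 15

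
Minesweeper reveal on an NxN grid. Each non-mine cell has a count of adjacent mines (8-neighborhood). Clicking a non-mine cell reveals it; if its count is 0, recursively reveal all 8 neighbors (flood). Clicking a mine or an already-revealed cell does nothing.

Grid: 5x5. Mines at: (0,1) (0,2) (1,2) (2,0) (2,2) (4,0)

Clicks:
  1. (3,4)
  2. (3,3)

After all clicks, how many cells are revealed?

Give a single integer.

Click 1 (3,4) count=0: revealed 14 new [(0,3) (0,4) (1,3) (1,4) (2,3) (2,4) (3,1) (3,2) (3,3) (3,4) (4,1) (4,2) (4,3) (4,4)] -> total=14
Click 2 (3,3) count=1: revealed 0 new [(none)] -> total=14

Answer: 14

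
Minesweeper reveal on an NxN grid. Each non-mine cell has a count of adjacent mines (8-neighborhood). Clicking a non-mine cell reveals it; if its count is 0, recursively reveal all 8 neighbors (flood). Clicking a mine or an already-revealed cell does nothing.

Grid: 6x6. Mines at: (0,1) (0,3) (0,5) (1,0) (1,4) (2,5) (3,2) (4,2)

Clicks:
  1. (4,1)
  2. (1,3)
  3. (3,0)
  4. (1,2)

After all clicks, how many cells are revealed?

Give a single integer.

Answer: 10

Derivation:
Click 1 (4,1) count=2: revealed 1 new [(4,1)] -> total=1
Click 2 (1,3) count=2: revealed 1 new [(1,3)] -> total=2
Click 3 (3,0) count=0: revealed 7 new [(2,0) (2,1) (3,0) (3,1) (4,0) (5,0) (5,1)] -> total=9
Click 4 (1,2) count=2: revealed 1 new [(1,2)] -> total=10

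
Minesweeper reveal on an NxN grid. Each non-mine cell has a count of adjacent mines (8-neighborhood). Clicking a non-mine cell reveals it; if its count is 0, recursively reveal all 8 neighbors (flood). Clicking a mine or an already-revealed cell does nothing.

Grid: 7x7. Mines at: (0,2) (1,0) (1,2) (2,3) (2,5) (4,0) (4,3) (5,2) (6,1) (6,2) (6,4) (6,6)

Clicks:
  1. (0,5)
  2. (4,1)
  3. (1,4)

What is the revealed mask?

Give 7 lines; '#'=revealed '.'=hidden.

Click 1 (0,5) count=0: revealed 8 new [(0,3) (0,4) (0,5) (0,6) (1,3) (1,4) (1,5) (1,6)] -> total=8
Click 2 (4,1) count=2: revealed 1 new [(4,1)] -> total=9
Click 3 (1,4) count=2: revealed 0 new [(none)] -> total=9

Answer: ...####
...####
.......
.......
.#.....
.......
.......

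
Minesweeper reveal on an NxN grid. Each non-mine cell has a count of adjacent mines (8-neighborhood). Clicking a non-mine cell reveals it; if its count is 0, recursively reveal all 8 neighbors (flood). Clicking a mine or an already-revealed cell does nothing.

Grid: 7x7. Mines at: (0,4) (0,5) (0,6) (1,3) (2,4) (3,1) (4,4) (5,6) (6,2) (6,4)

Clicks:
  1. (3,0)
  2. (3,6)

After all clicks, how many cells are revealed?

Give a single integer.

Click 1 (3,0) count=1: revealed 1 new [(3,0)] -> total=1
Click 2 (3,6) count=0: revealed 8 new [(1,5) (1,6) (2,5) (2,6) (3,5) (3,6) (4,5) (4,6)] -> total=9

Answer: 9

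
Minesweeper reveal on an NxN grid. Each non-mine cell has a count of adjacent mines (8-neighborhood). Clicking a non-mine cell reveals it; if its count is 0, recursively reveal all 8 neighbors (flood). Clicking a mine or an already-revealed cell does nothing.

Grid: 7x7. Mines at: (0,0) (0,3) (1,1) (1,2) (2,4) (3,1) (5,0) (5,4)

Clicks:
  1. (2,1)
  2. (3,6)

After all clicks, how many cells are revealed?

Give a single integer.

Answer: 17

Derivation:
Click 1 (2,1) count=3: revealed 1 new [(2,1)] -> total=1
Click 2 (3,6) count=0: revealed 16 new [(0,4) (0,5) (0,6) (1,4) (1,5) (1,6) (2,5) (2,6) (3,5) (3,6) (4,5) (4,6) (5,5) (5,6) (6,5) (6,6)] -> total=17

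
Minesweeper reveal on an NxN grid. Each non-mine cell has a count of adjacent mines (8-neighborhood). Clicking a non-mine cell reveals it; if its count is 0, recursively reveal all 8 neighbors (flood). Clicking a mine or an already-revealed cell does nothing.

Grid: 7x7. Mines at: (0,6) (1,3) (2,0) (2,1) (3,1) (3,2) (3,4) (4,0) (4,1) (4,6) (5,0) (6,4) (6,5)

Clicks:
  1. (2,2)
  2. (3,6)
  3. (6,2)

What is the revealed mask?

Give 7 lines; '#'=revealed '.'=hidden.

Click 1 (2,2) count=4: revealed 1 new [(2,2)] -> total=1
Click 2 (3,6) count=1: revealed 1 new [(3,6)] -> total=2
Click 3 (6,2) count=0: revealed 6 new [(5,1) (5,2) (5,3) (6,1) (6,2) (6,3)] -> total=8

Answer: .......
.......
..#....
......#
.......
.###...
.###...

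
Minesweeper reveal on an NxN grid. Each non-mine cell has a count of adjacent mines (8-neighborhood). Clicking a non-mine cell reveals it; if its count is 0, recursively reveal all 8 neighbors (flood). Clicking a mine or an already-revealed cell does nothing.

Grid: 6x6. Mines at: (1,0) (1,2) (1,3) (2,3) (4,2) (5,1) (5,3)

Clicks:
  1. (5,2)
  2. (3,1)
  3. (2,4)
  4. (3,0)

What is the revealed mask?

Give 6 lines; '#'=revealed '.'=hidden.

Click 1 (5,2) count=3: revealed 1 new [(5,2)] -> total=1
Click 2 (3,1) count=1: revealed 1 new [(3,1)] -> total=2
Click 3 (2,4) count=2: revealed 1 new [(2,4)] -> total=3
Click 4 (3,0) count=0: revealed 5 new [(2,0) (2,1) (3,0) (4,0) (4,1)] -> total=8

Answer: ......
......
##..#.
##....
##....
..#...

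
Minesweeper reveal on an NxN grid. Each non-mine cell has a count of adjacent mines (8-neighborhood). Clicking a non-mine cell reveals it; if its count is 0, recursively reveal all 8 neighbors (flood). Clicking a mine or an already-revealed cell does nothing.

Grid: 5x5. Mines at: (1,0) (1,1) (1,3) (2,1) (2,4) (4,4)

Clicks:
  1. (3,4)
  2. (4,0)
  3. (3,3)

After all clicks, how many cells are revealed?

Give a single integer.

Answer: 9

Derivation:
Click 1 (3,4) count=2: revealed 1 new [(3,4)] -> total=1
Click 2 (4,0) count=0: revealed 8 new [(3,0) (3,1) (3,2) (3,3) (4,0) (4,1) (4,2) (4,3)] -> total=9
Click 3 (3,3) count=2: revealed 0 new [(none)] -> total=9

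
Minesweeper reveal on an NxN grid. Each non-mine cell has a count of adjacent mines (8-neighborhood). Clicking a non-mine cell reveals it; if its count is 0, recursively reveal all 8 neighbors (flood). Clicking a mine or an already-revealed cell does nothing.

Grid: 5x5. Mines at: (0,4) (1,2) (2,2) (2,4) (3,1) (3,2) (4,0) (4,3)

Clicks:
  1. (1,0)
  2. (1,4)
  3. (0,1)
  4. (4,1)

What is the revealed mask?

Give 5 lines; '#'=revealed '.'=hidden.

Click 1 (1,0) count=0: revealed 6 new [(0,0) (0,1) (1,0) (1,1) (2,0) (2,1)] -> total=6
Click 2 (1,4) count=2: revealed 1 new [(1,4)] -> total=7
Click 3 (0,1) count=1: revealed 0 new [(none)] -> total=7
Click 4 (4,1) count=3: revealed 1 new [(4,1)] -> total=8

Answer: ##...
##..#
##...
.....
.#...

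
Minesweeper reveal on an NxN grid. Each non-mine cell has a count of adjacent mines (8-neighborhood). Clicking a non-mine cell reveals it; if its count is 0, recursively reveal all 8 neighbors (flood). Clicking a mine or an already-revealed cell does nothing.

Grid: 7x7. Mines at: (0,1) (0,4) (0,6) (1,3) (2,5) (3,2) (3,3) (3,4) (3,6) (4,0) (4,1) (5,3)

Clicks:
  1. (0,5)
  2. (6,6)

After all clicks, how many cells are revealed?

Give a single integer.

Click 1 (0,5) count=2: revealed 1 new [(0,5)] -> total=1
Click 2 (6,6) count=0: revealed 9 new [(4,4) (4,5) (4,6) (5,4) (5,5) (5,6) (6,4) (6,5) (6,6)] -> total=10

Answer: 10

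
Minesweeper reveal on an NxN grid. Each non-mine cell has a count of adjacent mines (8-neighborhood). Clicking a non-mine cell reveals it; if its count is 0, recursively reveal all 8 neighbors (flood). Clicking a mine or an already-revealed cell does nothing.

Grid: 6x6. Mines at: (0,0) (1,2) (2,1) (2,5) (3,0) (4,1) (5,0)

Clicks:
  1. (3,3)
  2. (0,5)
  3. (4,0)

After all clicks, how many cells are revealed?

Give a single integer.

Click 1 (3,3) count=0: revealed 15 new [(2,2) (2,3) (2,4) (3,2) (3,3) (3,4) (3,5) (4,2) (4,3) (4,4) (4,5) (5,2) (5,3) (5,4) (5,5)] -> total=15
Click 2 (0,5) count=0: revealed 6 new [(0,3) (0,4) (0,5) (1,3) (1,4) (1,5)] -> total=21
Click 3 (4,0) count=3: revealed 1 new [(4,0)] -> total=22

Answer: 22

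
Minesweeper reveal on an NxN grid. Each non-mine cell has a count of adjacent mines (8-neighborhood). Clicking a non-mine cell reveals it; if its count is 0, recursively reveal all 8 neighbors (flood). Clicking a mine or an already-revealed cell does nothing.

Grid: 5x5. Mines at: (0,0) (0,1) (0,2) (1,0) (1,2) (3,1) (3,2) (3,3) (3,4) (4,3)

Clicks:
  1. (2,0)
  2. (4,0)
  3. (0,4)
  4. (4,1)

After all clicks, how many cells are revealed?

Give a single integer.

Click 1 (2,0) count=2: revealed 1 new [(2,0)] -> total=1
Click 2 (4,0) count=1: revealed 1 new [(4,0)] -> total=2
Click 3 (0,4) count=0: revealed 6 new [(0,3) (0,4) (1,3) (1,4) (2,3) (2,4)] -> total=8
Click 4 (4,1) count=2: revealed 1 new [(4,1)] -> total=9

Answer: 9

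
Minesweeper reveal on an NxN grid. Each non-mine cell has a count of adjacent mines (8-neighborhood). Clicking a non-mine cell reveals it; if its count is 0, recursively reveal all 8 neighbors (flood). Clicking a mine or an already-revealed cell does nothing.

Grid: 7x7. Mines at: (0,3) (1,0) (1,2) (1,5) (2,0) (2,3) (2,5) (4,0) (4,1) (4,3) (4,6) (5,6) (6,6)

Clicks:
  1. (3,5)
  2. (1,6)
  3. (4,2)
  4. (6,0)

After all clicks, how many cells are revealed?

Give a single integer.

Click 1 (3,5) count=2: revealed 1 new [(3,5)] -> total=1
Click 2 (1,6) count=2: revealed 1 new [(1,6)] -> total=2
Click 3 (4,2) count=2: revealed 1 new [(4,2)] -> total=3
Click 4 (6,0) count=0: revealed 12 new [(5,0) (5,1) (5,2) (5,3) (5,4) (5,5) (6,0) (6,1) (6,2) (6,3) (6,4) (6,5)] -> total=15

Answer: 15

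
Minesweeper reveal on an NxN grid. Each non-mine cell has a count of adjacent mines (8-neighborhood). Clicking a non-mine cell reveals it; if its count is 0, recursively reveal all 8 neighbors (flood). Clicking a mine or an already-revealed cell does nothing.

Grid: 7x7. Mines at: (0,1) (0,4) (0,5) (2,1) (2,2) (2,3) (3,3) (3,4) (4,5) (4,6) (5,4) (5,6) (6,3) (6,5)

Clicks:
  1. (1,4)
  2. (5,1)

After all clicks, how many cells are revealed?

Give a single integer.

Answer: 13

Derivation:
Click 1 (1,4) count=3: revealed 1 new [(1,4)] -> total=1
Click 2 (5,1) count=0: revealed 12 new [(3,0) (3,1) (3,2) (4,0) (4,1) (4,2) (5,0) (5,1) (5,2) (6,0) (6,1) (6,2)] -> total=13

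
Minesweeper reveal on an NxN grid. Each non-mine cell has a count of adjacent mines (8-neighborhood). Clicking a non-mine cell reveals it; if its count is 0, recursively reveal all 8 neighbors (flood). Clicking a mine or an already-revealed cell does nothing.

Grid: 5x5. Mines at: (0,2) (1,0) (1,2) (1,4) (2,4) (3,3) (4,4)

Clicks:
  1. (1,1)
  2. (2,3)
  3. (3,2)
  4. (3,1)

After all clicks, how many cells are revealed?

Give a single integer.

Click 1 (1,1) count=3: revealed 1 new [(1,1)] -> total=1
Click 2 (2,3) count=4: revealed 1 new [(2,3)] -> total=2
Click 3 (3,2) count=1: revealed 1 new [(3,2)] -> total=3
Click 4 (3,1) count=0: revealed 8 new [(2,0) (2,1) (2,2) (3,0) (3,1) (4,0) (4,1) (4,2)] -> total=11

Answer: 11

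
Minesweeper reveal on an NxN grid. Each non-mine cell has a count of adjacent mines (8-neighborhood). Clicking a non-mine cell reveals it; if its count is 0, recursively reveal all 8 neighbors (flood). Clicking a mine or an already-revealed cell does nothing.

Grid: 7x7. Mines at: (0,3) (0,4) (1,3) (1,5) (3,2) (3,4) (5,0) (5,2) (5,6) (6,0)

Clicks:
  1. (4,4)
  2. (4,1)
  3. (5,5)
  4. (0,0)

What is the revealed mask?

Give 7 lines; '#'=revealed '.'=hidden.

Answer: ###....
###....
###....
##.....
##..#..
.....#.
.......

Derivation:
Click 1 (4,4) count=1: revealed 1 new [(4,4)] -> total=1
Click 2 (4,1) count=3: revealed 1 new [(4,1)] -> total=2
Click 3 (5,5) count=1: revealed 1 new [(5,5)] -> total=3
Click 4 (0,0) count=0: revealed 12 new [(0,0) (0,1) (0,2) (1,0) (1,1) (1,2) (2,0) (2,1) (2,2) (3,0) (3,1) (4,0)] -> total=15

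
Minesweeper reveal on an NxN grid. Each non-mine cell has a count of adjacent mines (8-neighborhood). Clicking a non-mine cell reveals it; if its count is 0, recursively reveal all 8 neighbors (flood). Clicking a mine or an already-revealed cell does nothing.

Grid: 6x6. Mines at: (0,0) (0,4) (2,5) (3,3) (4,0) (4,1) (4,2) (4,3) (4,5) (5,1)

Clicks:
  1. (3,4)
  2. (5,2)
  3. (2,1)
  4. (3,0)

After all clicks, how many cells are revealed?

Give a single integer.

Answer: 16

Derivation:
Click 1 (3,4) count=4: revealed 1 new [(3,4)] -> total=1
Click 2 (5,2) count=4: revealed 1 new [(5,2)] -> total=2
Click 3 (2,1) count=0: revealed 14 new [(0,1) (0,2) (0,3) (1,0) (1,1) (1,2) (1,3) (2,0) (2,1) (2,2) (2,3) (3,0) (3,1) (3,2)] -> total=16
Click 4 (3,0) count=2: revealed 0 new [(none)] -> total=16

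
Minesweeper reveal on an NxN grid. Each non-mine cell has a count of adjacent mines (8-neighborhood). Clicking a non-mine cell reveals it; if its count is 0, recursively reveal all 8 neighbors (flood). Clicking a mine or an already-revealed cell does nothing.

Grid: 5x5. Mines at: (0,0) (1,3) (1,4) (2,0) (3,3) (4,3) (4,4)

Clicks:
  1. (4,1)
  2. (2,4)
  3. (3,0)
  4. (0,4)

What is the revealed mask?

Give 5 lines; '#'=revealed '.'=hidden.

Click 1 (4,1) count=0: revealed 6 new [(3,0) (3,1) (3,2) (4,0) (4,1) (4,2)] -> total=6
Click 2 (2,4) count=3: revealed 1 new [(2,4)] -> total=7
Click 3 (3,0) count=1: revealed 0 new [(none)] -> total=7
Click 4 (0,4) count=2: revealed 1 new [(0,4)] -> total=8

Answer: ....#
.....
....#
###..
###..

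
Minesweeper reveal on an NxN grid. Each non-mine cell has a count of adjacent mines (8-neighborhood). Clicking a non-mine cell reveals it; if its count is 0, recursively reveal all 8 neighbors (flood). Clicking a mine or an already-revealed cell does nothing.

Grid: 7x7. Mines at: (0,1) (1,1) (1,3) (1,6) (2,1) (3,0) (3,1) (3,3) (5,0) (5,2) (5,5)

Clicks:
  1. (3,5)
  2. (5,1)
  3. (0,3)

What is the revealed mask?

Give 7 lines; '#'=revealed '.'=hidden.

Answer: ...#...
.......
....###
....###
....###
.#.....
.......

Derivation:
Click 1 (3,5) count=0: revealed 9 new [(2,4) (2,5) (2,6) (3,4) (3,5) (3,6) (4,4) (4,5) (4,6)] -> total=9
Click 2 (5,1) count=2: revealed 1 new [(5,1)] -> total=10
Click 3 (0,3) count=1: revealed 1 new [(0,3)] -> total=11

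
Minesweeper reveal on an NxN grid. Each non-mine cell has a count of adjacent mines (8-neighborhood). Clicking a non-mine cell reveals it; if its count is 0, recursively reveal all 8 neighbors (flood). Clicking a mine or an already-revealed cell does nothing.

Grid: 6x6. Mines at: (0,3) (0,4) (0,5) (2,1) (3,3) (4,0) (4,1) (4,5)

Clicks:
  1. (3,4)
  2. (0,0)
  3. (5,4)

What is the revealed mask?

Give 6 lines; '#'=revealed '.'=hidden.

Answer: ###...
###...
......
....#.
......
....#.

Derivation:
Click 1 (3,4) count=2: revealed 1 new [(3,4)] -> total=1
Click 2 (0,0) count=0: revealed 6 new [(0,0) (0,1) (0,2) (1,0) (1,1) (1,2)] -> total=7
Click 3 (5,4) count=1: revealed 1 new [(5,4)] -> total=8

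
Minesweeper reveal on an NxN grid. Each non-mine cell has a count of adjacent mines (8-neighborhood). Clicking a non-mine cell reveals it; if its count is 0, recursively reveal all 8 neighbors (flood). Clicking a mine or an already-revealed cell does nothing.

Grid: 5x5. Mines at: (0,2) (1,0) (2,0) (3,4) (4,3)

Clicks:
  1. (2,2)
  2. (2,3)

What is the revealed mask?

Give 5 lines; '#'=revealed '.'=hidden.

Answer: .....
.###.
.###.
.###.
.....

Derivation:
Click 1 (2,2) count=0: revealed 9 new [(1,1) (1,2) (1,3) (2,1) (2,2) (2,3) (3,1) (3,2) (3,3)] -> total=9
Click 2 (2,3) count=1: revealed 0 new [(none)] -> total=9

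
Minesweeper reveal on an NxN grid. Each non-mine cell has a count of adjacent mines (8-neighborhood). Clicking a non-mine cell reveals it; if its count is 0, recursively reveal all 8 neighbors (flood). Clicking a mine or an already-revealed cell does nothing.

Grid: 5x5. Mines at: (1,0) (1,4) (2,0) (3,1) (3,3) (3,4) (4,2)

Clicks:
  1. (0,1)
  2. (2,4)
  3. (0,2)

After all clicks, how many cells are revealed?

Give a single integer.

Answer: 10

Derivation:
Click 1 (0,1) count=1: revealed 1 new [(0,1)] -> total=1
Click 2 (2,4) count=3: revealed 1 new [(2,4)] -> total=2
Click 3 (0,2) count=0: revealed 8 new [(0,2) (0,3) (1,1) (1,2) (1,3) (2,1) (2,2) (2,3)] -> total=10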